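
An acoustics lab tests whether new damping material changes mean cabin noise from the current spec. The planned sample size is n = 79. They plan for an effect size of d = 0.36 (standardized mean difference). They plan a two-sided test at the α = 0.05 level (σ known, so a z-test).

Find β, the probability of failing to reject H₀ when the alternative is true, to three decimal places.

Noncentrality parameter: δ = d·√n = 0.36 × √79 = 3.1997
Critical value for a two-sided test at α = 0.05: z_{α/2} = 1.960.
Power = Φ(δ − 1.960) + Φ(−δ − 1.960) = Φ(1.240) + Φ(-5.160) = 0.8925 + 0.0000 = 0.8925.
Type II error: β = 1 − power = 1 − 0.8925 = 0.1075.

β ≈ 0.108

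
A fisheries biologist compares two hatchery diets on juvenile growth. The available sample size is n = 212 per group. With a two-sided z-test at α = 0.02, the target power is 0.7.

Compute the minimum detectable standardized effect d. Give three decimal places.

d ≈ 0.277

Required noncentrality: δ = z_{0.01} + z_{0.30} = 2.326 + 0.524 = 2.851.
(The second rejection-region term Φ(−δ − z_{α/2}) is negligible and dropped.)
δ = d·√(n/2) ⇒ d = δ/√(n/2) = 2.851/√(212/2) = 0.2769.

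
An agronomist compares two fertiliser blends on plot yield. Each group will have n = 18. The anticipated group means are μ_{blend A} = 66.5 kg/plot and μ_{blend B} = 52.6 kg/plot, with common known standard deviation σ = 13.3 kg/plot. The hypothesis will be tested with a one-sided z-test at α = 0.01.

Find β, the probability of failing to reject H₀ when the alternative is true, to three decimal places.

β ≈ 0.209

Standardized effect: d = |μ_{blend A} − μ_{blend B}| / σ = |66.5 − 52.6| / 13.3 = 1.0451
Noncentrality parameter: δ = d·√(n/2) = 1.0451 × √(18/2) = 3.1353
One-sided α = 0.01 → critical value z_{0.01} = 2.326.
Power = Φ(δ − 2.326) = Φ(0.809) = 0.7907.
Type II error: β = 1 − power = 1 − 0.7907 = 0.2093.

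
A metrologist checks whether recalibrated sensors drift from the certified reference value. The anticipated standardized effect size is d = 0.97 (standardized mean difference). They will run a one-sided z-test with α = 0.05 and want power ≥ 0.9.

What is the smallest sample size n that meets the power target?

Set Φ(δ − 1.645) = 0.9; then δ − 1.645 = Φ⁻¹(0.9) = 1.282, giving δ = 2.926.
δ = d·√n ⇒ n = (δ/d)² = (2.926 / 0.97)² = 9.10.
Rounding up, n = 10.

n = 10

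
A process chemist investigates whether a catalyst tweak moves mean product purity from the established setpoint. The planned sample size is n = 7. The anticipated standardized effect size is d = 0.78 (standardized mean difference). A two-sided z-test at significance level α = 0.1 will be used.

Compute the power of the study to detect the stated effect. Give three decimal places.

Noncentrality parameter: δ = d·√n = 0.78 × √7 = 2.0637
Critical value for a two-sided test at α = 0.1: z_{α/2} = 1.645.
Power = Φ(δ − 1.645) + Φ(−δ − 1.645) = Φ(0.419) + Φ(-3.709) = 0.6623 + 0.0001 = 0.6624.

Power ≈ 0.662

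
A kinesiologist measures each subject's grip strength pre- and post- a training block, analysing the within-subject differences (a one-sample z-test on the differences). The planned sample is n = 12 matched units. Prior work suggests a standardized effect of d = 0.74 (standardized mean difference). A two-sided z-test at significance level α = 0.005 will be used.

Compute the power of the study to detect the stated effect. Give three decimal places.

Noncentrality parameter: δ = d·√n = 0.74 × √12 = 2.5634
Critical value for a two-sided test at α = 0.005: z_{α/2} = 2.807.
Power = Φ(δ − 2.807) + Φ(−δ − 2.807) = Φ(-0.244) + Φ(-5.370) = 0.4038 + 0.0000 = 0.4038.

Power ≈ 0.404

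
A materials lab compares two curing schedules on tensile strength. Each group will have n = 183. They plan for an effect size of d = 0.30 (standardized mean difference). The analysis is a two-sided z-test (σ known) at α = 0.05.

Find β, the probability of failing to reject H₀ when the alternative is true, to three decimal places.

β ≈ 0.181

Noncentrality parameter: δ = d·√(n/2) = 0.30 × √(183/2) = 2.8697
Two-sided α = 0.05 → critical value z_{0.025} = 1.960.
Power = Φ(δ − 1.960) + Φ(−δ − 1.960) = Φ(0.910) + Φ(-4.830) = 0.8185 + 0.0000 = 0.8185.
Type II error: β = 1 − power = 1 − 0.8185 = 0.1815.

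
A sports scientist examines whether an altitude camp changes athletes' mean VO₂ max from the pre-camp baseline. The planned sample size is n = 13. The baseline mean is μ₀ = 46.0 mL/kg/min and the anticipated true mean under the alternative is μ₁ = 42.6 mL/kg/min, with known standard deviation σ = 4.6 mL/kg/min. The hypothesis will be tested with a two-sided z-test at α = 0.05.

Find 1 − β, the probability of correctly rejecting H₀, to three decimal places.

Power ≈ 0.760

Standardized effect: d = |μ₁ − μ₀| / σ = |42.6 − 46.0| / 4.6 = 0.7391
Noncentrality parameter: δ = d·√n = 0.7391 × √13 = 2.6650
Critical value for a two-sided test at α = 0.05: z_{α/2} = 1.960.
Power = Φ(δ − 1.960) + Φ(−δ − 1.960) = Φ(0.705) + Φ(-4.625) = 0.7596 + 0.0000 = 0.7596.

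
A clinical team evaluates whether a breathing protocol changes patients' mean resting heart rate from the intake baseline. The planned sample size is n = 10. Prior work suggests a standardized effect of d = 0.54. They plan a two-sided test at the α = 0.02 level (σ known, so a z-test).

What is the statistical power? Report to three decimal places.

Power ≈ 0.268

Noncentrality parameter: δ = d·√n = 0.54 × √10 = 1.7076
Critical value for a two-sided test at α = 0.02: z_{α/2} = 2.326.
Power = Φ(δ − 2.326) + Φ(−δ − 2.326) = Φ(-0.619) + Φ(-4.034) = 0.2681 + 0.0000 = 0.2681.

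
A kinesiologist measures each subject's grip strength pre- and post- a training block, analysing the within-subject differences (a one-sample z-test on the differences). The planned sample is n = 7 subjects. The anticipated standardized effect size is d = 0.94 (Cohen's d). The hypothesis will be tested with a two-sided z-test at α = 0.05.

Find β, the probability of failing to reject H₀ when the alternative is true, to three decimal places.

Noncentrality parameter: δ = d·√n = 0.94 × √7 = 2.4870
Critical value for a two-sided test at α = 0.05: z_{α/2} = 1.960.
Power = Φ(δ − 1.960) + Φ(−δ − 1.960) = Φ(0.527) + Φ(-4.447) = 0.7009 + 0.0000 = 0.7009.
Type II error: β = 1 − power = 1 − 0.7009 = 0.2991.

β ≈ 0.299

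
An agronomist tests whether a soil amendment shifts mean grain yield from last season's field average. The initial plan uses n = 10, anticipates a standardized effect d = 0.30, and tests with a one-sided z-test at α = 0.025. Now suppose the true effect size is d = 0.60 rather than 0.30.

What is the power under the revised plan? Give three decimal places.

Power ≈ 0.475

With d = 0.60: δ = d·√n = 0.60 × √10 = 1.8974. Critical value z_{0.025} = 1.960.
Revised power = Φ(δ − 1.960) = Φ(-0.063) = 0.4750.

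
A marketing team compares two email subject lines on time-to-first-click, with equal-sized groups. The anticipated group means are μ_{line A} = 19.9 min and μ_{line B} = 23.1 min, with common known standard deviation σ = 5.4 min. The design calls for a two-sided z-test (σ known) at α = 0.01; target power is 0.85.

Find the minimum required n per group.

n = 75 per group

Standardized effect: d = |μ_{line A} − μ_{line B}| / σ = |19.9 − 23.1| / 5.4 = 0.5926
Set Φ(δ − 2.576) = 0.85; then δ − 2.576 = Φ⁻¹(0.85) = 1.036, giving δ = 3.612.
(Ignoring the negligible lower-tail rejection probability gives the usual closed-form inversion.)
δ = d·√(n/2) ⇒ n = 2(δ/d)² = 2 × (3.612 / 0.5926)² = 74.31.
Round up to the next whole unit.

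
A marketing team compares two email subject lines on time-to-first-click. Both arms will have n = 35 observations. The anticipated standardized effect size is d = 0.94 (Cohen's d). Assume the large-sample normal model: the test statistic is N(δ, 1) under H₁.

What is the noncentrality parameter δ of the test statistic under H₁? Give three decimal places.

δ ≈ 3.932

δ = d·√(n/2) = 0.94 × √(35/2) = 3.9323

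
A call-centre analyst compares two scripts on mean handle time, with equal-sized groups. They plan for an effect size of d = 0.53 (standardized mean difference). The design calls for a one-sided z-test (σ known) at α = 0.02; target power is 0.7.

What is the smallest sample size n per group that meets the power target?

For power 0.7 need Φ(δ − z_{0.02}) = 0.7, so δ = z_{0.02} + z_{0.30} = 2.054 + 0.524 = 2.578.
δ = d·√(n/2) ⇒ n = 2(δ/d)² = 2 × (2.578 / 0.53)² = 47.33.
Rounding up, n = 48 per group.

n = 48 per group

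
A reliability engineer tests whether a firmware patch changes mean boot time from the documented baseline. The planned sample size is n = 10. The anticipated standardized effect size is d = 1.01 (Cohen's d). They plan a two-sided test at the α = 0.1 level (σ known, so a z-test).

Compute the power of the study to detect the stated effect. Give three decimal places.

Noncentrality parameter: δ = d·√n = 1.01 × √10 = 3.1939
Critical value for a two-sided test at α = 0.1: z_{α/2} = 1.645.
Power = Φ(δ − 1.645) + Φ(−δ − 1.645) = Φ(1.549) + Φ(-4.839) = 0.9393 + 0.0000 = 0.9393.

Power ≈ 0.939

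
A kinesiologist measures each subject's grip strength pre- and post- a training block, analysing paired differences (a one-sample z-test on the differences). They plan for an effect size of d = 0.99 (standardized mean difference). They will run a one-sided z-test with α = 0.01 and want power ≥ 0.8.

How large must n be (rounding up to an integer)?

n = 11

For power 0.8 need Φ(δ − z_{0.01}) = 0.8, so δ = z_{0.01} + z_{0.20} = 2.326 + 0.842 = 3.168.
δ = d·√n ⇒ n = (δ/d)² = (3.168 / 0.99)² = 10.24.
Rounding up, n = 11.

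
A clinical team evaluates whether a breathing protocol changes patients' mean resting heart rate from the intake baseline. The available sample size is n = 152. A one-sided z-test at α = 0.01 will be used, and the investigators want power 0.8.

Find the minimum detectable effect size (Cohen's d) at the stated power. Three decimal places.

Required noncentrality: δ = z_{0.01} + z_{0.20} = 2.326 + 0.842 = 3.168.
δ = d·√n ⇒ d = δ/√n = 3.168/√152 = 0.2570.

d ≈ 0.257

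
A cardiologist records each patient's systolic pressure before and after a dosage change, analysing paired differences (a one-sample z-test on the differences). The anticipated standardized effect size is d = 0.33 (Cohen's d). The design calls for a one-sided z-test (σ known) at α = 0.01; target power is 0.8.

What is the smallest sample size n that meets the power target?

Set Φ(δ − 2.326) = 0.8; then δ − 2.326 = Φ⁻¹(0.8) = 0.842, giving δ = 3.168.
δ = d·√n ⇒ n = (δ/d)² = (3.168 / 0.33)² = 92.16.
Round up to the next whole unit.

n = 93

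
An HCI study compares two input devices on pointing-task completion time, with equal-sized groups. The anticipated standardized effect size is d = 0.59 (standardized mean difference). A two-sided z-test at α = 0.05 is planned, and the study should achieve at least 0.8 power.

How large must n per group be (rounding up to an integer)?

n = 46 per group

Set Φ(δ − 1.960) = 0.8; then δ − 1.960 = Φ⁻¹(0.8) = 0.842, giving δ = 2.802.
(The Φ(−δ − z_{α/2}) term is vanishingly small for δ > 0 and is dropped in the standard sample-size formula.)
δ = d·√(n/2) ⇒ n = 2(δ/d)² = 2 × (2.802 / 0.59)² = 45.10.
Rounding up, n = 46 per group.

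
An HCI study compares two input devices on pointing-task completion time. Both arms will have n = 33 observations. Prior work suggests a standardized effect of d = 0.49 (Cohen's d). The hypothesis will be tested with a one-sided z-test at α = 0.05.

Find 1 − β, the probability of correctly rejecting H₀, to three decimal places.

Noncentrality parameter: δ = d·√(n/2) = 0.49 × √(33/2) = 1.9904
One-sided α = 0.05 → critical value z_{0.05} = 1.645.
Power = P(Z > 1.645 − δ) = Φ(0.346) = 0.6352.

Power ≈ 0.635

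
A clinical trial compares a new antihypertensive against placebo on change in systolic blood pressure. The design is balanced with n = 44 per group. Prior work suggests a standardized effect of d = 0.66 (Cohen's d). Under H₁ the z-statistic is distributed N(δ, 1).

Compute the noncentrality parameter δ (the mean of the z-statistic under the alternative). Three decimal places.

δ ≈ 3.096

δ = d·√(n/2) = 0.66 × √(44/2) = 3.0957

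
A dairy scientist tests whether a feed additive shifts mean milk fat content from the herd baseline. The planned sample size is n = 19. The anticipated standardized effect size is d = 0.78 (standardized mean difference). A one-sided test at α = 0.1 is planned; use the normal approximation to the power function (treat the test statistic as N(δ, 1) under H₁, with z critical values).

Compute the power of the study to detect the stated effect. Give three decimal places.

Power ≈ 0.983

Noncentrality parameter: δ = d·√n = 0.78 × √19 = 3.3999
One-sided α = 0.1 → critical value z_{0.1} = 1.282.
Power = P(Z > 1.282 − δ) = Φ(2.118) = 0.9829.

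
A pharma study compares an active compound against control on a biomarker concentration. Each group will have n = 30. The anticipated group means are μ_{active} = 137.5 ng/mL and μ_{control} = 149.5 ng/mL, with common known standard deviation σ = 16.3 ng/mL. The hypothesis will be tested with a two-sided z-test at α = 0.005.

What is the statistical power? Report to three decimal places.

Power ≈ 0.518

Standardized effect: d = |μ_{active} − μ_{control}| / σ = |137.5 − 149.5| / 16.3 = 0.7362
Noncentrality parameter: δ = d·√(n/2) = 0.7362 × √(30/2) = 2.8513
Critical value for a two-sided test at α = 0.005: z_{α/2} = 2.807.
Power = Φ(δ − 2.807) + Φ(−δ − 2.807) = Φ(0.044) + Φ(-5.658) = 0.5176 + 0.0000 = 0.5176.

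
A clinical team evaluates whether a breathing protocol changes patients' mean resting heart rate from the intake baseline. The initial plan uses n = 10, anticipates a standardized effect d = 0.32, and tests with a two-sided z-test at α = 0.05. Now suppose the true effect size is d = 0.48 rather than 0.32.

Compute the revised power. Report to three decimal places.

Power ≈ 0.329

With d = 0.48: δ = d·√n = 0.48 × √10 = 1.5179. Critical value z_{0.025} = 1.960.
Revised power = Φ(δ − 1.960) + Φ(−δ − 1.960) = Φ(-0.442) + Φ(-3.478) = 0.3292 + 0.0003 = 0.3295.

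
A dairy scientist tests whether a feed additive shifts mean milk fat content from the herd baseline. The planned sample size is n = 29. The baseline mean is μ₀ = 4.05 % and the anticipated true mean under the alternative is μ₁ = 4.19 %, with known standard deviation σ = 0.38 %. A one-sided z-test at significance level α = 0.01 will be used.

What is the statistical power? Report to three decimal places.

Power ≈ 0.366

Standardized effect: d = |μ₁ − μ₀| / σ = |4.19 − 4.05| / 0.38 = 0.3684
Noncentrality parameter: λ = d·√n = 0.3684 × √29 = 1.9840
Critical value for a one-sided test at α = 0.01: z_α = 2.326.
Power = Φ(λ − 2.326) = Φ(-0.342) = 0.3660.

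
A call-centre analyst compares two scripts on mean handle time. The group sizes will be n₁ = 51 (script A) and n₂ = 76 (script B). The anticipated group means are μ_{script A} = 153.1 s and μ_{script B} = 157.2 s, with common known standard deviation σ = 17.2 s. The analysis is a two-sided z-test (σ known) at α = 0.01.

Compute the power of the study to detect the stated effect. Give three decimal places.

Power ≈ 0.104

Standardized effect: d = |μ_{script A} − μ_{script B}| / σ = |153.1 − 157.2| / 17.2 = 0.2384
Noncentrality parameter: δ = d / √(1/n₁ + 1/n₂) = 0.2384 / √(1/51 + 1/76) = 1.3169
Two-sided α = 0.01 → critical value z_{0.005} = 2.576.
Power = Φ(δ − 2.576) + Φ(−δ − 2.576) = Φ(-1.259) + Φ(-3.893) = 0.1040 + 0.0000 = 0.1041.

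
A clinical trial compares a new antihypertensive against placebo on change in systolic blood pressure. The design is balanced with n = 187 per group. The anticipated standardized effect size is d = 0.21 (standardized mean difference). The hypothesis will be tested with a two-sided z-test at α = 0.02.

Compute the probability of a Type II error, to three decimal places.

Noncentrality parameter: δ = d·√(n/2) = 0.21 × √(187/2) = 2.0306
Two-sided α = 0.02 → critical value z_{0.01} = 2.326.
Power = Φ(δ − 2.326) + Φ(−δ − 2.326) = Φ(-0.296) + Φ(-4.357) = 0.3837 + 0.0000 = 0.3837.
Type II error: β = 1 − power = 1 − 0.3837 = 0.6163.

β ≈ 0.616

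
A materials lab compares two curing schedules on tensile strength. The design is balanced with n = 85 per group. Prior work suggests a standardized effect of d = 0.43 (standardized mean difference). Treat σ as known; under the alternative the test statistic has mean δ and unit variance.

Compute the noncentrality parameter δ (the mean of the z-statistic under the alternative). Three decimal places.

δ ≈ 2.803

δ = d·√(n/2) = 0.43 × √(85/2) = 2.8033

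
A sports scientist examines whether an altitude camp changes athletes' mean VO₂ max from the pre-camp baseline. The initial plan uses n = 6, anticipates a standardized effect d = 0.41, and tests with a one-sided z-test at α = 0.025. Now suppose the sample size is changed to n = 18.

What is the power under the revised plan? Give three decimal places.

Power ≈ 0.413

With n = 18: δ = d·√n = 0.41 × √18 = 1.7395. Critical value z_{0.025} = 1.960.
Revised power = P(Z > 1.960 − δ) = Φ(-0.220) = 0.4127.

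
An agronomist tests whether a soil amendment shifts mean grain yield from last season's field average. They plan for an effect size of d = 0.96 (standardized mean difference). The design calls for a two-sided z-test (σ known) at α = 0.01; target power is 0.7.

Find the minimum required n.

For power 0.7 need Φ(δ − z_{0.005}) = 0.7, so δ = z_{0.005} + z_{0.30} = 2.576 + 0.524 = 3.100.
(The Φ(−δ − z_{α/2}) term is vanishingly small for δ > 0 and is dropped in the standard sample-size formula.)
δ = d·√n ⇒ n = (δ/d)² = (3.100 / 0.96)² = 10.43.
Round up to the next whole unit.

n = 11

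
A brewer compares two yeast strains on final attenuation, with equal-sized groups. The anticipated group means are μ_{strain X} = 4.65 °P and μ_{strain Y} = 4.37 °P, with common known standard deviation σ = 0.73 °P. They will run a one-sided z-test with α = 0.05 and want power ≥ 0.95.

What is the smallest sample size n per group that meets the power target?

n = 148 per group

Standardized effect: d = |μ_{strain X} − μ_{strain Y}| / σ = |4.65 − 4.37| / 0.73 = 0.3836
Set Φ(δ − 1.645) = 0.95; then δ − 1.645 = Φ⁻¹(0.95) = 1.645, giving δ = 3.290.
δ = d·√(n/2) ⇒ n = 2(δ/d)² = 2 × (3.290 / 0.3836)² = 147.12.
Round up to the next whole unit.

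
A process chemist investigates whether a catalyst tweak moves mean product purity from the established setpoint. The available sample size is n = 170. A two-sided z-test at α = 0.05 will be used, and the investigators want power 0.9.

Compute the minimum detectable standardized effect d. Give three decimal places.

Need Φ(δ − 1.960) = 0.9, so δ = 1.960 + 1.282 = 3.242.
(The second rejection-region term Φ(−δ − z_{α/2}) is negligible and dropped.)
δ = d·√n ⇒ d = δ/√n = 3.242/√170 = 0.2486.

d ≈ 0.249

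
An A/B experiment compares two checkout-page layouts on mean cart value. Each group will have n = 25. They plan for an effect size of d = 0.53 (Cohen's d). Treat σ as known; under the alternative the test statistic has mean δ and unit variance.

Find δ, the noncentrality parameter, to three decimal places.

δ ≈ 1.874

δ = d·√(n/2) = 0.53 × √(25/2) = 1.8738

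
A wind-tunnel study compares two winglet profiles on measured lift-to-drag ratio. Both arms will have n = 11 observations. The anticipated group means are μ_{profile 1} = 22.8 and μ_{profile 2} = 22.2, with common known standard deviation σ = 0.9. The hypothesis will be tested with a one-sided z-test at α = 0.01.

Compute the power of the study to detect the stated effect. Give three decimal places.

Power ≈ 0.223

Standardized effect: d = |μ_{profile 1} − μ_{profile 2}| / σ = |22.8 − 22.2| / 0.9 = 0.6667
Noncentrality parameter: δ = d·√(n/2) = 0.6667 × √(11/2) = 1.5635
One-sided α = 0.01 → critical value z_{0.01} = 2.326.
Power = Φ(δ − 2.326) = Φ(-0.763) = 0.2228.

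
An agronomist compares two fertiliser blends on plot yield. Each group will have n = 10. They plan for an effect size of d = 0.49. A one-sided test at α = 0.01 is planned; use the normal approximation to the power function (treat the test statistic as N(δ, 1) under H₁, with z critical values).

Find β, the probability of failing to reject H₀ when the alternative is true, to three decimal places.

Noncentrality parameter: δ = d·√(n/2) = 0.49 × √(10/2) = 1.0957
Critical value for a one-sided test at α = 0.01: z_α = 2.326.
Power = Φ(δ − 2.326) = Φ(-1.231) = 0.1092.
Type II error: β = 1 − power = 1 − 0.1092 = 0.8908.

β ≈ 0.891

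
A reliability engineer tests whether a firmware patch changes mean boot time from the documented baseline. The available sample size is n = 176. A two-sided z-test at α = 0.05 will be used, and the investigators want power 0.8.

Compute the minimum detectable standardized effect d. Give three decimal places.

Required noncentrality: δ = z_{0.025} + z_{0.20} = 1.960 + 0.842 = 2.802.
(Lower-tail contribution to power is negligible for δ > 0.)
δ = d·√n ⇒ d = δ/√n = 2.802/√176 = 0.2112.

d ≈ 0.211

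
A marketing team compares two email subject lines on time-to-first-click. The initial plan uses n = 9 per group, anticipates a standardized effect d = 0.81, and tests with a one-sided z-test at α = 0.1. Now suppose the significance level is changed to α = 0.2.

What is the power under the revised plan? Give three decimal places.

Power ≈ 0.810

δ = d·√(n/2) = 0.81 × √(9/2) = 1.7183 (unchanged). New critical value: z_{0.2} = 0.842.
Revised power = P(Z > 0.842 − δ) = Φ(0.877) = 0.8097.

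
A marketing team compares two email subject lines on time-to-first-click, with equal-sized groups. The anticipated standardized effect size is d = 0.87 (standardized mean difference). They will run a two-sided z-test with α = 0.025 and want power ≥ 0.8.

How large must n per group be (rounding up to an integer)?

n = 26 per group

Set Φ(δ − 2.241) = 0.8; then δ − 2.241 = Φ⁻¹(0.8) = 0.842, giving δ = 3.083.
(Ignoring the negligible lower-tail rejection probability gives the usual closed-form inversion.)
δ = d·√(n/2) ⇒ n = 2(δ/d)² = 2 × (3.083 / 0.87)² = 25.12.
Rounding up, n = 26 per group.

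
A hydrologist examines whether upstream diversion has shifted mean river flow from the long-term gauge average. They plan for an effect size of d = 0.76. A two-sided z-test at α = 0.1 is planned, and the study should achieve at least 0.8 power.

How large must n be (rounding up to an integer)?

n = 11

For power 0.8 need Φ(δ − z_{0.05}) = 0.8, so δ = z_{0.05} + z_{0.20} = 1.645 + 0.842 = 2.486.
(For δ > 0 the lower-tail rejection region contributes negligibly to power, so the one-term inversion is standard.)
δ = d·√n ⇒ n = (δ/d)² = (2.486 / 0.76)² = 10.70.
Rounding up, n = 11.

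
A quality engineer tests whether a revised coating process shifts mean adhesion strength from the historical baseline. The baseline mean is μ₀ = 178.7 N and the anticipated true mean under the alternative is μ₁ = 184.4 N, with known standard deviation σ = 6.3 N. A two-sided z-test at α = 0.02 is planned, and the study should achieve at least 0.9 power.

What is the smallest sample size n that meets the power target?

n = 16

Standardized effect: d = |μ₁ − μ₀| / σ = |184.4 − 178.7| / 6.3 = 0.9048
For power 0.9 need Φ(δ − z_{0.01}) = 0.9, so δ = z_{0.01} + z_{0.10} = 2.326 + 1.282 = 3.608.
(The Φ(−δ − z_{α/2}) term is vanishingly small for δ > 0 and is dropped in the standard sample-size formula.)
δ = d·√n ⇒ n = (δ/d)² = (3.608 / 0.9048)² = 15.90.
Round up to the next whole unit.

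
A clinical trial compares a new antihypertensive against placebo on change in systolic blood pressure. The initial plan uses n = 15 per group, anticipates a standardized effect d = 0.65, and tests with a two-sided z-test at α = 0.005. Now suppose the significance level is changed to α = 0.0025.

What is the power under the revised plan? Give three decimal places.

δ = d·√(n/2) = 0.65 × √(15/2) = 1.7801 (unchanged). New critical value: z_{0.0013} = 3.023.
Revised power = Φ(δ − 3.023) + Φ(−δ − 3.023) = Φ(-1.243) + Φ(-4.803) = 0.1069 + 0.0000 = 0.1069.

Power ≈ 0.107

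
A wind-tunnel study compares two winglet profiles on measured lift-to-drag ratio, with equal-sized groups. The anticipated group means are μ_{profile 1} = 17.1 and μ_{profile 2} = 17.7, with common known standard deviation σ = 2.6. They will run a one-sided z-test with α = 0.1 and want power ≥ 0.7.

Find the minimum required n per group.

n = 123 per group

Standardized effect: d = |μ_{profile 1} − μ_{profile 2}| / σ = |17.1 − 17.7| / 2.6 = 0.2308
Set Φ(δ − 1.282) = 0.7; then δ − 1.282 = Φ⁻¹(0.7) = 0.524, giving δ = 1.806.
δ = d·√(n/2) ⇒ n = 2(δ/d)² = 2 × (1.806 / 0.2308)² = 122.49.
Rounding up, n = 123 per group.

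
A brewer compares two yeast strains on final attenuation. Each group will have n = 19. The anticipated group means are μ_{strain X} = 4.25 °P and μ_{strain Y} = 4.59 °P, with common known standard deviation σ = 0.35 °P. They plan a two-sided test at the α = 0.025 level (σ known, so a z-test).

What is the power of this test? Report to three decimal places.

Standardized effect: d = |μ_{strain X} − μ_{strain Y}| / σ = |4.25 − 4.59| / 0.35 = 0.9714
Noncentrality parameter: δ = d·√(n/2) = 0.9714 × √(19/2) = 2.9941
Two-sided α = 0.025 → critical value z_{0.0125} = 2.241.
Power = Φ(δ − 2.241) + Φ(−δ − 2.241) = Φ(0.753) + Φ(-5.236) = 0.7742 + 0.0000 = 0.7742.

Power ≈ 0.774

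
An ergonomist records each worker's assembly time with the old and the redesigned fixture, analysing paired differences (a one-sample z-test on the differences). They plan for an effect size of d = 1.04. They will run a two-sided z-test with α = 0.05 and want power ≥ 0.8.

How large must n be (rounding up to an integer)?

n = 8

For power 0.8 need Φ(δ − z_{0.025}) = 0.8, so δ = z_{0.025} + z_{0.20} = 1.960 + 0.842 = 2.802.
(The Φ(−δ − z_{α/2}) term is vanishingly small for δ > 0 and is dropped in the standard sample-size formula.)
δ = d·√n ⇒ n = (δ/d)² = (2.802 / 1.04)² = 7.26.
Round up to the next whole unit.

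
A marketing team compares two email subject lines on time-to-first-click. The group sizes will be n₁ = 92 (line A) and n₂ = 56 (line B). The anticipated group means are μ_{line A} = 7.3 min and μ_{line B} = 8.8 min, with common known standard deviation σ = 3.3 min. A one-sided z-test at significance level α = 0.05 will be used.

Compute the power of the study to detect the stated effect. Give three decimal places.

Standardized effect: d = |μ_{line A} − μ_{line B}| / σ = |7.3 − 8.8| / 3.3 = 0.4545
Noncentrality parameter: δ = d / √(1/n₁ + 1/n₂) = 0.4545 / √(1/92 + 1/56) = 2.6818
Critical value for a one-sided test at α = 0.05: z_α = 1.645.
Power = Φ(δ − 1.645) = Φ(1.037) = 0.8501.

Power ≈ 0.850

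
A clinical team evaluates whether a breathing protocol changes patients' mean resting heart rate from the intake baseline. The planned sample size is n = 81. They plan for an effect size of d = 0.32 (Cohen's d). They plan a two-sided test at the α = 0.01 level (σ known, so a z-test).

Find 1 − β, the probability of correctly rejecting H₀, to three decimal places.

Noncentrality parameter: δ = d·√n = 0.32 × √81 = 2.8800
Two-sided α = 0.01 → critical value z_{0.005} = 2.576.
Power = Φ(δ − 2.576) + Φ(−δ − 2.576) = Φ(0.304) + Φ(-5.456) = 0.6195 + 0.0000 = 0.6195.

Power ≈ 0.620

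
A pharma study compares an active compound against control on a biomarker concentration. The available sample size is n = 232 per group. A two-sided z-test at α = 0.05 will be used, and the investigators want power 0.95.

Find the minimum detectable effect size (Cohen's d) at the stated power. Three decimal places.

d ≈ 0.335

Need Φ(δ − 1.960) = 0.95, so δ = 1.960 + 1.645 = 3.605.
(The second rejection-region term Φ(−δ − z_{α/2}) is negligible and dropped.)
δ = d·√(n/2) ⇒ d = δ/√(n/2) = 3.605/√(232/2) = 0.3347.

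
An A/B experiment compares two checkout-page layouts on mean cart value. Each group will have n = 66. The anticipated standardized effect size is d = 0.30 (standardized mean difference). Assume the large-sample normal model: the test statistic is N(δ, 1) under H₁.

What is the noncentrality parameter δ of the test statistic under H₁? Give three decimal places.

The noncentrality parameter scales effect size by the design's sample-size factor: δ = d·√(n/2) = 0.30 × √(66/2) = 1.7234

δ ≈ 1.723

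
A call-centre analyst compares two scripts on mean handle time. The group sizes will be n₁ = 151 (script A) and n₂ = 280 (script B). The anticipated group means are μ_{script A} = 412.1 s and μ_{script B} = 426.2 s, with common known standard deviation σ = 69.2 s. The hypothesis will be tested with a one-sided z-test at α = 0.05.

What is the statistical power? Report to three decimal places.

Standardized effect: d = |μ_{script A} − μ_{script B}| / σ = |412.1 − 426.2| / 69.2 = 0.2038
Noncentrality parameter: λ = d / √(1/n₁ + 1/n₂) = 0.2038 / √(1/151 + 1/280) = 2.0181
Critical value for a one-sided test at α = 0.05: z_α = 1.645.
Power = Φ(λ − 1.645) = Φ(0.373) = 0.6455.

Power ≈ 0.646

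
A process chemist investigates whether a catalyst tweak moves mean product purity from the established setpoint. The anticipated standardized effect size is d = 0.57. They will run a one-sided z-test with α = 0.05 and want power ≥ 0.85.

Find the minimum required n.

n = 23

Set Φ(δ − 1.645) = 0.85; then δ − 1.645 = Φ⁻¹(0.85) = 1.036, giving δ = 2.681.
δ = d·√n ⇒ n = (δ/d)² = (2.681 / 0.57)² = 22.13.
Rounding up, n = 23.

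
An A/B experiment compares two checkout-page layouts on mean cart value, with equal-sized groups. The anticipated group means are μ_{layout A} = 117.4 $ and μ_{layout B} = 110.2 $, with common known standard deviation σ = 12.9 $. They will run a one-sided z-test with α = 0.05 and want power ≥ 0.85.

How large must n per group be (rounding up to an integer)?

n = 47 per group

Standardized effect: d = |μ_{layout A} − μ_{layout B}| / σ = |117.4 − 110.2| / 12.9 = 0.5581
Set Φ(δ − 1.645) = 0.85; then δ − 1.645 = Φ⁻¹(0.85) = 1.036, giving δ = 2.681.
δ = d·√(n/2) ⇒ n = 2(δ/d)² = 2 × (2.681 / 0.5581)² = 46.16.
Rounding up, n = 47 per group.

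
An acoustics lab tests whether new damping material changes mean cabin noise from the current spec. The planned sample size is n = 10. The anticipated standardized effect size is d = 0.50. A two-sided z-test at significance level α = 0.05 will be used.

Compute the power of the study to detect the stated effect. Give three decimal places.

Power ≈ 0.353

Noncentrality parameter: δ = d·√n = 0.50 × √10 = 1.5811
Critical value for a two-sided test at α = 0.05: z_{α/2} = 1.960.
Power = Φ(δ − 1.960) + Φ(−δ − 1.960) = Φ(-0.379) + Φ(-3.541) = 0.3524 + 0.0002 = 0.3526.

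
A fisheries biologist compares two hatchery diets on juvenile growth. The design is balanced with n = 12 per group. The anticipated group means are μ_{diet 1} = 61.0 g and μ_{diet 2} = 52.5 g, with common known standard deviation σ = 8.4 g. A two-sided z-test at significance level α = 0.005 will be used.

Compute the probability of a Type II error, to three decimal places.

Standardized effect: d = |μ_{diet 1} − μ_{diet 2}| / σ = |61.0 − 52.5| / 8.4 = 1.0119
Noncentrality parameter: δ = d·√(n/2) = 1.0119 × √(12/2) = 2.4787
Critical value for a two-sided test at α = 0.005: z_{α/2} = 2.807.
Power = Φ(δ − 2.807) + Φ(−δ − 2.807) = Φ(-0.328) + Φ(-5.286) = 0.3713 + 0.0000 = 0.3713.
Type II error: β = 1 − power = 1 − 0.3713 = 0.6287.

β ≈ 0.629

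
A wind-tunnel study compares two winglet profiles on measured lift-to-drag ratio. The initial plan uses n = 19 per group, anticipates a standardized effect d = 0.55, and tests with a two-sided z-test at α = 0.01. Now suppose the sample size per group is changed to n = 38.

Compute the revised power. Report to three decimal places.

With n = 38 per group: δ = d·√(n/2) = 0.55 × √(38/2) = 2.3974. Critical value z_{0.005} = 2.576.
Revised power = Φ(δ − 2.576) + Φ(−δ − 2.576) = Φ(-0.178) + Φ(-4.973) = 0.4292 + 0.0000 = 0.4292.

Power ≈ 0.429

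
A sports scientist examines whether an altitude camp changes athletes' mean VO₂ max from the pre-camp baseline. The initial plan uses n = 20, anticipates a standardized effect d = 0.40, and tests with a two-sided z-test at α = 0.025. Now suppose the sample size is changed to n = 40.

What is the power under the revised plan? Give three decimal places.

With n = 40: δ = d·√n = 0.40 × √40 = 2.5298. Critical value z_{0.0125} = 2.241.
Revised power = Φ(δ − 2.241) + Φ(−δ − 2.241) = Φ(0.288) + Φ(-4.771) = 0.6135 + 0.0000 = 0.6135.

Power ≈ 0.613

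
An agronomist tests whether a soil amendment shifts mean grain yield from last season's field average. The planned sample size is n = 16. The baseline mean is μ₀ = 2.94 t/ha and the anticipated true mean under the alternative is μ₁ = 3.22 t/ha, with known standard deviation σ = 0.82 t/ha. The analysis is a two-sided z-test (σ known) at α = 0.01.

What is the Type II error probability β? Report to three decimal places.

Standardized effect: d = |μ₁ − μ₀| / σ = |3.22 − 2.94| / 0.82 = 0.3415
Noncentrality parameter: δ = d·√n = 0.3415 × √16 = 1.3659
Two-sided α = 0.01 → critical value z_{0.005} = 2.576.
Power = Φ(δ − 2.576) + Φ(−δ − 2.576) = Φ(-1.210) + Φ(-3.942) = 0.1131 + 0.0000 = 0.1132.
Type II error: β = 1 − power = 1 − 0.1132 = 0.8868.

β ≈ 0.887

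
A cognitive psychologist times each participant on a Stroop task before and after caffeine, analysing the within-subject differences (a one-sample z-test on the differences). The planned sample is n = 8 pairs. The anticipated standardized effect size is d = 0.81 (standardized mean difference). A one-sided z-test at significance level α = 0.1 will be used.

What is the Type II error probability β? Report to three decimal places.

Noncentrality parameter: δ = d·√n = 0.81 × √8 = 2.2910
One-sided α = 0.1 → critical value z_{0.1} = 1.282.
Power = P(Z > 1.282 − δ) = Φ(1.009) = 0.8436.
Type II error: β = 1 − power = 1 − 0.8436 = 0.1564.

β ≈ 0.156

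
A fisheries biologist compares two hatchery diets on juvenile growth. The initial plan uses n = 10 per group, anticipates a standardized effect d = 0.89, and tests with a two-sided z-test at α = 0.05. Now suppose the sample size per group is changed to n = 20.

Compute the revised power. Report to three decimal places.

With n = 20 per group: δ = d·√(n/2) = 0.89 × √(20/2) = 2.8144. Critical value z_{0.025} = 1.960.
Revised power = Φ(δ − 1.960) + Φ(−δ − 1.960) = Φ(0.854) + Φ(-4.774) = 0.8036 + 0.0000 = 0.8036.

Power ≈ 0.804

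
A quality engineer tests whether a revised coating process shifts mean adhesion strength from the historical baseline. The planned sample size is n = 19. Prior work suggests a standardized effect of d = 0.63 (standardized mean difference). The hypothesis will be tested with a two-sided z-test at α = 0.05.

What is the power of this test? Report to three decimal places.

Noncentrality parameter: δ = d·√n = 0.63 × √19 = 2.7461
Critical value for a two-sided test at α = 0.05: z_{α/2} = 1.960.
Power = Φ(δ − 1.960) + Φ(−δ − 1.960) = Φ(0.786) + Φ(-4.706) = 0.7841 + 0.0000 = 0.7841.

Power ≈ 0.784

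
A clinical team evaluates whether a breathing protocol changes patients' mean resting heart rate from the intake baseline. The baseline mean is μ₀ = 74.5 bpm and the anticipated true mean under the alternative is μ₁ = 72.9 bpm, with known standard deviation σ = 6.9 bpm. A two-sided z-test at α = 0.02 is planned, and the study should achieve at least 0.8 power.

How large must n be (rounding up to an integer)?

n = 187

Standardized effect: d = |μ₁ − μ₀| / σ = |72.9 − 74.5| / 6.9 = 0.2319
For power 0.8 need Φ(δ − z_{0.01}) = 0.8, so δ = z_{0.01} + z_{0.20} = 2.326 + 0.842 = 3.168.
(The Φ(−δ − z_{α/2}) term is vanishingly small for δ > 0 and is dropped in the standard sample-size formula.)
δ = d·√n ⇒ n = (δ/d)² = (3.168 / 0.2319)² = 186.65.
Round up to the next whole unit.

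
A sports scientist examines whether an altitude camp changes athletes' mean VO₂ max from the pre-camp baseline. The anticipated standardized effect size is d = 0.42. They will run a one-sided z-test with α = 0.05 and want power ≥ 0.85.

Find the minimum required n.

n = 41

For power 0.85 need Φ(δ − z_{0.05}) = 0.85, so δ = z_{0.05} + z_{0.15} = 1.645 + 1.036 = 2.681.
δ = d·√n ⇒ n = (δ/d)² = (2.681 / 0.42)² = 40.76.
Round up to the next whole unit.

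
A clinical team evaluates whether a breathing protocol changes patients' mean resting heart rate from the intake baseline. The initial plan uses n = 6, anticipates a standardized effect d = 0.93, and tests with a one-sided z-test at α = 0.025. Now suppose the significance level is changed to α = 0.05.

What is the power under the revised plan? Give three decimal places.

δ = d·√n = 0.93 × √6 = 2.2780 (unchanged). New critical value: z_{0.05} = 1.645.
Revised power = Φ(δ − 1.645) = Φ(0.633) = 0.7367.

Power ≈ 0.737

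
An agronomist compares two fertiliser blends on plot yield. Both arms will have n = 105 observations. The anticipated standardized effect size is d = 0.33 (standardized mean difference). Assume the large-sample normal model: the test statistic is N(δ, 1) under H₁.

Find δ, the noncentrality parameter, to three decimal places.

δ ≈ 2.391

The noncentrality parameter scales effect size by the design's sample-size factor: δ = d·√(n/2) = 0.33 × √(105/2) = 2.3911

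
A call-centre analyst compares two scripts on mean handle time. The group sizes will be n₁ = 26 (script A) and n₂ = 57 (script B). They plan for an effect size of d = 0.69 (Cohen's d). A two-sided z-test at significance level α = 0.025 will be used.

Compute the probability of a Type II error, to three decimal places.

Noncentrality parameter: δ = d / √(1/n₁ + 1/n₂) = 0.69 / √(1/26 + 1/57) = 2.9156
Critical value for a two-sided test at α = 0.025: z_{α/2} = 2.241.
Power = Φ(δ − 2.241) + Φ(−δ − 2.241) = Φ(0.674) + Φ(-5.157) = 0.7499 + 0.0000 = 0.7499.
Type II error: β = 1 − power = 1 − 0.7499 = 0.2501.

β ≈ 0.250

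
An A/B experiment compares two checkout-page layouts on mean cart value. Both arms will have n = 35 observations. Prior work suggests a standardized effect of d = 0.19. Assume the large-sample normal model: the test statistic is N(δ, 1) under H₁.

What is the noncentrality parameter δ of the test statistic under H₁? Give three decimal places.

The noncentrality parameter scales effect size by the design's sample-size factor: δ = d·√(n/2) = 0.19 × √(35/2) = 0.7948

δ ≈ 0.795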